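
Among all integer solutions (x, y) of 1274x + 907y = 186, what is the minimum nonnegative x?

gcd(1274, 907):
  1274 = 1·907 + 367
  907 = 2·367 + 173
  367 = 2·173 + 21
  173 = 8·21 + 5
  21 = 4·5 + 1
  5 = 5·1
so gcd(1274, 907) = 1.
1 divides 186, so solutions exist.
Back-substitute for Bézout coefficients:
  1 = 21 - 4·5
  ... = 1274·(173) + 907·(-243)
Scale by 186/1 = 186: (x₀, y₀) = (32178, -45198).
General solution: x = 32178 + 907t, y = -45198 - 1274t for integer t.
x ≥ 0: smallest is 32178 mod 907 = 433 (at t = -35), with y = -608.

433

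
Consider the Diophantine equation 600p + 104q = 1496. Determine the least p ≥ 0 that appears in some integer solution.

gcd(600, 104):
  600 = 5×104 + 80
  104 = 1×80 + 24
  80 = 3×24 + 8
  24 = 3×8
so gcd(600, 104) = 8.
8 divides 1496, so solutions exist.
Back-substitute for Bézout coefficients:
  8 = 80 - 3×24
  ... = 600×(4) + 104×(-23)
Scale by 1496/8 = 187: (p₀, q₀) = (748, -4301).
General solution: p = 748 + 13t, q = -4301 - 75t for integer t.
p ≥ 0: smallest is 748 mod 13 = 7 (at t = -57), with q = -26.

7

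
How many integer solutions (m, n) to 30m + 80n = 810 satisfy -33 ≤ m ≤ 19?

gcd(80, 30) = 10  (80 = 2*30 + 20, 30 = 1*20 + 10, 20 = 2*10).
Back-substituting, 30*(3) + 80*(-1) = 10.
Scale by 81: particular solution (243, -81); reduce m mod 8: (3, 9).
General solution: m = 3 + 8t, n = 9 - 3t for integer t.
-33 ≤ 3 + 8t ≤ 19 gives t ∈ [-4, 2], which is 7 values.

7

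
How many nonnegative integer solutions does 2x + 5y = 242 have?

25

gcd(5, 2):
  5 = 2*2 + 1
  2 = 2*1
so gcd(5, 2) = 1.
Back-substitute for Bézout coefficients:
  1 = 5 - 2*2
  ... = 2*(-2) + 5*(1)
Scale by 242: one solution is (-484, 242). Reduce x mod 5: (1, 48).
General: x = 1 + 5t, y = 48 - 2t.
x ≥ 0 ⇒ t ≥ 0; y ≥ 0 ⇒ t ≤ 24. So t ∈ [0, 24]: 25 solutions.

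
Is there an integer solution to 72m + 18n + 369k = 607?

gcd(72, 18):
  72 = 4·18
so gcd(72, 18) = 18.
gcd(18, 369) = 9.
9 does not divide 607 (remainder 4), so no integer solutions.

no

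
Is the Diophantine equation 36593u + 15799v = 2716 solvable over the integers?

gcd(36593, 15799):
  36593 = 2·15799 + 4995
  15799 = 3·4995 + 814
  4995 = 6·814 + 111
  814 = 7·111 + 37
  111 = 3·37
so gcd(36593, 15799) = 37.
37 does not divide 2716 (remainder 15), so no integer solutions.

no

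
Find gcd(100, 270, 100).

gcd(270, 100) = 10.
gcd(10, 100) = 10.

10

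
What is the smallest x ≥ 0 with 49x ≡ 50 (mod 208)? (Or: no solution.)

gcd(208, 49) = 1  (208 = 4*49 + 12, 49 = 4*12 + 1, 12 = 12*1).
1 divides 50, so solutions exist.
Back-substituting, 49*(17) + 208*(-4) = 1.
So 49*(17) ≡ 1 (mod 208); multiply by 50: x ≡ 850 (mod 208).
Smallest nonnegative: x = 850 mod 208 = 18.

18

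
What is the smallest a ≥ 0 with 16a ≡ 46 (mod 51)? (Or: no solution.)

22

gcd(51, 16):
  51 = 3·16 + 3
  16 = 5·3 + 1
  3 = 3·1
so gcd(51, 16) = 1.
1 divides 46, so solutions exist.
Back-substitute for Bézout coefficients:
  1 = 16 - 5·3
  ... = 16·(16) + 51·(-5)
So 16·(16) ≡ 1 (mod 51); multiply by 46: a ≡ 736 (mod 51).
Smallest nonnegative: a = 736 mod 51 = 22.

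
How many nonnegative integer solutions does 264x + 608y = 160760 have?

8

gcd(608, 264) = 8  (608 = 2×264 + 80, 264 = 3×80 + 24, 80 = 3×24 + 8, 24 = 3×8).
Back-substituting, 264×(-23) + 608×(10) = 8.
Scale by 20095: one solution is (-462185, 200950). Reduce x mod 76: (47, 244).
General: x = 47 + 76t, y = 244 - 33t.
x ≥ 0 ⇒ t ≥ 0; y ≥ 0 ⇒ t ≤ 7. So t ∈ [0, 7]: 8 solutions.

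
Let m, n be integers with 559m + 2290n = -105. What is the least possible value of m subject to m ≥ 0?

135

gcd(2290, 559):
  2290 = 4·559 + 54
  559 = 10·54 + 19
  54 = 2·19 + 16
  19 = 1·16 + 3
  16 = 5·3 + 1
  3 = 3·1
so gcd(2290, 559) = 1.
1 divides -105, so solutions exist.
Back-substitute for Bézout coefficients:
  1 = 16 - 5·3
  ... = 559·(-721) + 2290·(176)
Scale by -105/1 = -105: (m₀, n₀) = (75705, -18480).
General solution: m = 75705 + 2290t, n = -18480 - 559t for integer t.
m ≥ 0: smallest is 75705 mod 2290 = 135 (at t = -33), with n = -33.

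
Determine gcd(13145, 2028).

gcd(13145, 2028):
  13145 = 6×2028 + 977
  2028 = 2×977 + 74
  977 = 13×74 + 15
  74 = 4×15 + 14
  15 = 1×14 + 1
  14 = 14×1
so gcd(13145, 2028) = 1.

1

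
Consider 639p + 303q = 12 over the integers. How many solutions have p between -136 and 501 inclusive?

7

gcd(639, 303) = 3.
By Bézout, 639·(46) + 303·(-97) = 3.
Particular solution: (83, -175).
General solution: p = 83 + 101t, q = -175 - 213t for integer t.
-136 ≤ 83 + 101t ≤ 501 gives t ∈ [-2, 4], which is 7 values.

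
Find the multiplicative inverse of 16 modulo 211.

gcd(211, 16) = 1.
By Bézout, 16·(66) + 211·(-5) = 1.
So 16·66 ≡ 1 (mod 211), and 66 mod 211 = 66.

66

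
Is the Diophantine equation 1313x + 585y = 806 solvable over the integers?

gcd(1313, 585) = 13  (1313 = 2×585 + 143, 585 = 4×143 + 13, 143 = 11×13).
13 divides 806, so integer solutions exist.

yes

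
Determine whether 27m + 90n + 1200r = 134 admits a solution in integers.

gcd(90, 27) = 9  (90 = 3*27 + 9, 27 = 3*9).
gcd(9, 1200) = 3.
3 does not divide 134 (remainder 2), so no integer solutions.

no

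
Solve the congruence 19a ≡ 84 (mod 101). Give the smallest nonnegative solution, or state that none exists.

gcd(101, 19) = 1  (101 = 5*19 + 6, 19 = 3*6 + 1, 6 = 6*1).
1 divides 84, so solutions exist.
Back-substituting, 19*(16) + 101*(-3) = 1.
So 19*(16) ≡ 1 (mod 101); multiply by 84: a ≡ 1344 (mod 101).
Smallest nonnegative: a = 1344 mod 101 = 31.

31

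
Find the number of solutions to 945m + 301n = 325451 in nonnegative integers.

gcd(945, 301) = 7  (945 = 3·301 + 42, 301 = 7·42 + 7, 42 = 6·7).
Back-substituting, 945·(-7) + 301·(22) = 7.
Scale by 46493: one solution is (-325451, 1022846). Reduce m mod 43: (16, 1031).
General: m = 16 + 43t, n = 1031 - 135t.
m ≥ 0 ⇒ t ≥ 0; n ≥ 0 ⇒ t ≤ 7. So t ∈ [0, 7]: 8 solutions.

8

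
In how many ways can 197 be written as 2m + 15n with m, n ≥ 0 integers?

gcd(15, 2) = 1  (15 = 7×2 + 1, 2 = 2×1).
Back-substituting, 2×(-7) + 15×(1) = 1.
Scale by 197: one solution is (-1379, 197). Reduce m mod 15: (1, 13).
General: m = 1 + 15t, n = 13 - 2t.
m ≥ 0 ⇒ t ≥ 0; n ≥ 0 ⇒ t ≤ 6. So t ∈ [0, 6]: 7 solutions.

7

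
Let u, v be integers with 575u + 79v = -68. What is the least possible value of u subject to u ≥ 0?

gcd(575, 79):
  575 = 7·79 + 22
  79 = 3·22 + 13
  22 = 1·13 + 9
  13 = 1·9 + 4
  9 = 2·4 + 1
  4 = 4·1
so gcd(575, 79) = 1.
1 divides -68, so solutions exist.
Back-substitute for Bézout coefficients:
  1 = 9 - 2·4
  ... = 575·(18) + 79·(-131)
Scale by -68/1 = -68: (u₀, v₀) = (-1224, 8908).
General solution: u = -1224 + 79t, v = 8908 - 575t for integer t.
u ≥ 0: smallest is -1224 mod 79 = 40 (at t = 16), with v = -292.

40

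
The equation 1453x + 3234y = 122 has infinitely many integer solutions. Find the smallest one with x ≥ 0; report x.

gcd(3234, 1453):
  3234 = 2×1453 + 328
  1453 = 4×328 + 141
  328 = 2×141 + 46
  141 = 3×46 + 3
  46 = 15×3 + 1
  3 = 3×1
so gcd(3234, 1453) = 1.
1 divides 122, so solutions exist.
Back-substitute for Bézout coefficients:
  1 = 46 - 15×3
  ... = 1453×(-1055) + 3234×(474)
Scale by 122/1 = 122: (x₀, y₀) = (-128710, 57828).
General solution: x = -128710 + 3234t, y = 57828 - 1453t for integer t.
x ≥ 0: smallest is -128710 mod 3234 = 650 (at t = 40), with y = -292.

650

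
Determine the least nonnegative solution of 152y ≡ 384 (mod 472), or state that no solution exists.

gcd(472, 152):
  472 = 3×152 + 16
  152 = 9×16 + 8
  16 = 2×8
so gcd(472, 152) = 8.
8 divides 384, so solutions exist.
Back-substitute for Bézout coefficients:
  8 = 152 - 9×16
  ... = 152×(28) + 472×(-9)
So 152×(28) ≡ 8 (mod 472); multiply by 48: y ≡ 1344 (mod 59).
Smallest nonnegative: y = 1344 mod 59 = 46.

46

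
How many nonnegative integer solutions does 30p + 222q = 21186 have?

gcd(222, 30):
  222 = 7×30 + 12
  30 = 2×12 + 6
  12 = 2×6
so gcd(222, 30) = 6.
Back-substitute for Bézout coefficients:
  6 = 30 - 2×12
  ... = 30×(15) + 222×(-2)
Scale by 3531: one solution is (52965, -7062). Reduce p mod 37: (18, 93).
General: p = 18 + 37t, q = 93 - 5t.
p ≥ 0 ⇒ t ≥ 0; q ≥ 0 ⇒ t ≤ 18. So t ∈ [0, 18]: 19 solutions.

19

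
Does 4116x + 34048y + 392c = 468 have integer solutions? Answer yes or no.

gcd(34048, 4116) = 28  (34048 = 8·4116 + 1120, 4116 = 3·1120 + 756, 1120 = 1·756 + 364, 756 = 2·364 + 28, 364 = 13·28).
gcd(28, 392) = 28.
28 does not divide 468 (remainder 20), so no integer solutions.

no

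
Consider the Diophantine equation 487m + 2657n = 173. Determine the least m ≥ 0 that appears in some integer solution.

gcd(2657, 487):
  2657 = 5*487 + 222
  487 = 2*222 + 43
  222 = 5*43 + 7
  43 = 6*7 + 1
  7 = 7*1
so gcd(2657, 487) = 1.
1 divides 173, so solutions exist.
Back-substitute for Bézout coefficients:
  1 = 43 - 6*7
  ... = 487*(371) + 2657*(-68)
Scale by 173/1 = 173: (m₀, n₀) = (64183, -11764).
General solution: m = 64183 + 2657t, n = -11764 - 487t for integer t.
m ≥ 0: smallest is 64183 mod 2657 = 415 (at t = -24), with n = -76.

415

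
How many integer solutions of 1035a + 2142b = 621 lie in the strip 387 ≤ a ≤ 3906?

15

gcd(2142, 1035) = 9  (2142 = 2*1035 + 72, 1035 = 14*72 + 27, 72 = 2*27 + 18, 27 = 1*18 + 9, 18 = 2*9).
Back-substituting, 1035*(89) + 2142*(-43) = 9.
Scale by 69: particular solution (6141, -2967); reduce a mod 238: (191, -92).
General solution: a = 191 + 238t, b = -92 - 115t for integer t.
387 ≤ 191 + 238t ≤ 3906 gives t ∈ [1, 15], which is 15 values.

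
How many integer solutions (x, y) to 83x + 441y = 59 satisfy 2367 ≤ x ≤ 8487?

14

gcd(441, 83):
  441 = 5·83 + 26
  83 = 3·26 + 5
  26 = 5·5 + 1
  5 = 5·1
so gcd(441, 83) = 1.
Back-substitute for Bézout coefficients:
  1 = 26 - 5·5
  ... = 83·(-85) + 441·(16)
Scale by 59: particular solution (-5015, 944); reduce x mod 441: (277, -52).
General solution: x = 277 + 441t, y = -52 - 83t for integer t.
2367 ≤ 277 + 441t ≤ 8487 gives t ∈ [5, 18], which is 14 values.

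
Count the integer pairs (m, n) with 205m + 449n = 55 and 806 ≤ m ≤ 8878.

gcd(449, 205) = 1  (449 = 2×205 + 39, 205 = 5×39 + 10, 39 = 3×10 + 9, 10 = 1×9 + 1, 9 = 9×1).
Back-substituting, 205×(46) + 449×(-21) = 1.
Scale by 55: particular solution (2530, -1155); reduce m mod 449: (285, -130).
General solution: m = 285 + 449t, n = -130 - 205t for integer t.
806 ≤ 285 + 449t ≤ 8878 gives t ∈ [2, 19], which is 18 values.

18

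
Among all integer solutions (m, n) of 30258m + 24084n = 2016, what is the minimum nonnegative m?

328

gcd(30258, 24084):
  30258 = 1·24084 + 6174
  24084 = 3·6174 + 5562
  6174 = 1·5562 + 612
  5562 = 9·612 + 54
  612 = 11·54 + 18
  54 = 3·18
so gcd(30258, 24084) = 18.
18 divides 2016, so solutions exist.
Back-substitute for Bézout coefficients:
  18 = 612 - 11·54
  ... = 30258·(433) + 24084·(-544)
Scale by 2016/18 = 112: (m₀, n₀) = (48496, -60928).
General solution: m = 48496 + 1338t, n = -60928 - 1681t for integer t.
m ≥ 0: smallest is 48496 mod 1338 = 328 (at t = -36), with n = -412.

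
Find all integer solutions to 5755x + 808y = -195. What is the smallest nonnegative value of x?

47

gcd(5755, 808) = 1  (5755 = 7*808 + 99, 808 = 8*99 + 16, 99 = 6*16 + 3, 16 = 5*3 + 1, 3 = 3*1).
1 divides -195, so solutions exist.
Back-substituting, 5755*(-253) + 808*(1802) = 1.
Scale by -195/1 = -195: (x₀, y₀) = (49335, -351390).
General solution: x = 49335 + 808t, y = -351390 - 5755t for integer t.
x ≥ 0: smallest is 49335 mod 808 = 47 (at t = -61), with y = -335.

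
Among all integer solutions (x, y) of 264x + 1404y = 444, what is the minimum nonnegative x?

gcd(1404, 264) = 12  (1404 = 5*264 + 84, 264 = 3*84 + 12, 84 = 7*12).
12 divides 444, so solutions exist.
Back-substituting, 264*(16) + 1404*(-3) = 12.
Scale by 444/12 = 37: (x₀, y₀) = (592, -111).
General solution: x = 592 + 117t, y = -111 - 22t for integer t.
x ≥ 0: smallest is 592 mod 117 = 7 (at t = -5), with y = -1.

7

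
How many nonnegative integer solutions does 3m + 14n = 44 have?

gcd(14, 3):
  14 = 4×3 + 2
  3 = 1×2 + 1
  2 = 2×1
so gcd(14, 3) = 1.
Back-substitute for Bézout coefficients:
  1 = 3 - 1×2
  ... = 3×(5) + 14×(-1)
Scale by 44: one solution is (220, -44). Reduce m mod 14: (10, 1).
General: m = 10 + 14t, n = 1 - 3t.
m ≥ 0 ⇒ t ≥ 0; n ≥ 0 ⇒ t ≤ 0. So t ∈ [0, 0]: 1 solution.

1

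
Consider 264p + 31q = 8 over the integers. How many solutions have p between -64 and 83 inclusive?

5

gcd(264, 31) = 1  (264 = 8·31 + 16, 31 = 1·16 + 15, 16 = 1·15 + 1, 15 = 15·1).
Back-substituting, 264·(2) + 31·(-17) = 1.
Scale by 8: particular solution (16, -136); reduce p mod 31: (16, -136).
General solution: p = 16 + 31t, q = -136 - 264t for integer t.
-64 ≤ 16 + 31t ≤ 83 gives t ∈ [-2, 2], which is 5 values.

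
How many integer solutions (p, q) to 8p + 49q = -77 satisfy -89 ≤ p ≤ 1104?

25

gcd(49, 8):
  49 = 6*8 + 1
  8 = 8*1
so gcd(49, 8) = 1.
Back-substitute for Bézout coefficients:
  1 = 49 - 6*8
  ... = 8*(-6) + 49*(1)
Scale by -77: particular solution (462, -77); reduce p mod 49: (21, -5).
General solution: p = 21 + 49t, q = -5 - 8t for integer t.
-89 ≤ 21 + 49t ≤ 1104 gives t ∈ [-2, 22], which is 25 values.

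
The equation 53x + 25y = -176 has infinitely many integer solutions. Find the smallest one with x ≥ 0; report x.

gcd(53, 25):
  53 = 2·25 + 3
  25 = 8·3 + 1
  3 = 3·1
so gcd(53, 25) = 1.
1 divides -176, so solutions exist.
Back-substitute for Bézout coefficients:
  1 = 25 - 8·3
  ... = 53·(-8) + 25·(17)
Scale by -176/1 = -176: (x₀, y₀) = (1408, -2992).
General solution: x = 1408 + 25t, y = -2992 - 53t for integer t.
x ≥ 0: smallest is 1408 mod 25 = 8 (at t = -56), with y = -24.

8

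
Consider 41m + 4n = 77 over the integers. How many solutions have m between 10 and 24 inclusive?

3

gcd(41, 4):
  41 = 10×4 + 1
  4 = 4×1
so gcd(41, 4) = 1.
Back-substitute for Bézout coefficients:
  1 = 41 - 10×4
  ... = 41×(1) + 4×(-10)
Scale by 77: particular solution (77, -770); reduce m mod 4: (1, 9).
General solution: m = 1 + 4t, n = 9 - 41t for integer t.
10 ≤ 1 + 4t ≤ 24 gives t ∈ [3, 5], which is 3 values.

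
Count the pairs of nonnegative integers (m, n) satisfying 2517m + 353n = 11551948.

gcd(2517, 353) = 1.
By Bézout, 2517*(-23) + 353*(164) = 1.
One solution: (177, 31463).
General: m = 177 + 353t, n = 31463 - 2517t.
m ≥ 0 ⇒ t ≥ 0; n ≥ 0 ⇒ t ≤ 12. So t ∈ [0, 12]: 13 solutions.

13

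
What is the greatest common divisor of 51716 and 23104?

4

gcd(51716, 23104) = 4  (51716 = 2×23104 + 5508, 23104 = 4×5508 + 1072, 5508 = 5×1072 + 148, 1072 = 7×148 + 36, 148 = 4×36 + 4, 36 = 9×4).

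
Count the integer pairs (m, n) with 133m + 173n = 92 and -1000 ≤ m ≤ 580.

gcd(173, 133):
  173 = 1·133 + 40
  133 = 3·40 + 13
  40 = 3·13 + 1
  13 = 13·1
so gcd(173, 133) = 1.
Back-substitute for Bézout coefficients:
  1 = 40 - 3·13
  ... = 133·(-13) + 173·(10)
Scale by 92: particular solution (-1196, 920); reduce m mod 173: (15, -11).
General solution: m = 15 + 173t, n = -11 - 133t for integer t.
-1000 ≤ 15 + 173t ≤ 580 gives t ∈ [-5, 3], which is 9 values.

9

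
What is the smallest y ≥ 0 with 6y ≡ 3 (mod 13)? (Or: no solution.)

gcd(13, 6):
  13 = 2·6 + 1
  6 = 6·1
so gcd(13, 6) = 1.
1 divides 3, so solutions exist.
Back-substitute for Bézout coefficients:
  1 = 13 - 2·6
  ... = 6·(-2) + 13·(1)
So 6·(-2) ≡ 1 (mod 13); multiply by 3: y ≡ -6 (mod 13).
Smallest nonnegative: y = -6 mod 13 = 7.

7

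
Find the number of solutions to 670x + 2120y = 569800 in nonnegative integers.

gcd(2120, 670) = 10  (2120 = 3·670 + 110, 670 = 6·110 + 10, 110 = 11·10).
Back-substituting, 670·(19) + 2120·(-6) = 10.
Scale by 56980: one solution is (1082620, -341880). Reduce x mod 212: (148, 222).
General: x = 148 + 212t, y = 222 - 67t.
x ≥ 0 ⇒ t ≥ 0; y ≥ 0 ⇒ t ≤ 3. So t ∈ [0, 3]: 4 solutions.

4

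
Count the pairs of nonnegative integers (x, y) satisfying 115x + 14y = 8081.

gcd(115, 14) = 1  (115 = 8*14 + 3, 14 = 4*3 + 2, 3 = 1*2 + 1, 2 = 2*1).
Back-substituting, 115*(5) + 14*(-41) = 1.
Scale by 8081: one solution is (40405, -331321). Reduce x mod 14: (1, 569).
General: x = 1 + 14t, y = 569 - 115t.
x ≥ 0 ⇒ t ≥ 0; y ≥ 0 ⇒ t ≤ 4. So t ∈ [0, 4]: 5 solutions.

5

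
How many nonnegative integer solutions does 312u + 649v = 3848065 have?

19

gcd(649, 312):
  649 = 2*312 + 25
  312 = 12*25 + 12
  25 = 2*12 + 1
  12 = 12*1
so gcd(649, 312) = 1.
Back-substitute for Bézout coefficients:
  1 = 25 - 2*12
  ... = 312*(-52) + 649*(25)
Scale by 3848065: one solution is (-200099380, 96201625). Reduce u mod 649: (300, 5785).
General: u = 300 + 649t, v = 5785 - 312t.
u ≥ 0 ⇒ t ≥ 0; v ≥ 0 ⇒ t ≤ 18. So t ∈ [0, 18]: 19 solutions.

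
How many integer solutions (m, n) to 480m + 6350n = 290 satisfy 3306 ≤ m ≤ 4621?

2

gcd(6350, 480):
  6350 = 13×480 + 110
  480 = 4×110 + 40
  110 = 2×40 + 30
  40 = 1×30 + 10
  30 = 3×10
so gcd(6350, 480) = 10.
Back-substitute for Bézout coefficients:
  10 = 40 - 1×30
  ... = 480×(172) + 6350×(-13)
Scale by 29: particular solution (4988, -377); reduce m mod 635: (543, -41).
General solution: m = 543 + 635t, n = -41 - 48t for integer t.
3306 ≤ 543 + 635t ≤ 4621 gives t ∈ [5, 6], which is 2 values.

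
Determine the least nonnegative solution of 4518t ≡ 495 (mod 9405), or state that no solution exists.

gcd(9405, 4518) = 9  (9405 = 2·4518 + 369, 4518 = 12·369 + 90, 369 = 4·90 + 9, 90 = 10·9).
9 divides 495, so solutions exist.
Back-substituting, 4518·(-102) + 9405·(49) = 9.
So 4518·(-102) ≡ 9 (mod 9405); multiply by 55: t ≡ -5610 (mod 1045).
Smallest nonnegative: t = -5610 mod 1045 = 660.

660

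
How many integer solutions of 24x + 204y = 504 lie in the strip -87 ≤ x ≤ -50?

gcd(204, 24) = 12  (204 = 8·24 + 12, 24 = 2·12).
Back-substituting, 24·(-8) + 204·(1) = 12.
Scale by 42: particular solution (-336, 42); reduce x mod 17: (4, 2).
General solution: x = 4 + 17t, y = 2 - 2t for integer t.
-87 ≤ 4 + 17t ≤ -50 gives t ∈ [-5, -4], which is 2 values.

2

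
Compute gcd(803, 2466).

1

gcd(2466, 803) = 1  (2466 = 3·803 + 57, 803 = 14·57 + 5, 57 = 11·5 + 2, 5 = 2·2 + 1, 2 = 2·1).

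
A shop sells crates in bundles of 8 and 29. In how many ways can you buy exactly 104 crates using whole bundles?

1

Need nonnegative integers with 8j + 29k = 104.
gcd(8, 29) = 1, and 8·(11) + 29·(-3) = 1.
So (j₀, k₀) = (1144, -312); general j = 1144 + 29t, k = -312 - 8t.
j ≥ 0 ⇒ t ≥ -39; k ≥ 0 ⇒ t ≤ -39. That's 1 value of t.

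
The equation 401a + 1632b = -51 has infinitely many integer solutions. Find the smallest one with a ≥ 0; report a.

765

gcd(1632, 401):
  1632 = 4·401 + 28
  401 = 14·28 + 9
  28 = 3·9 + 1
  9 = 9·1
so gcd(1632, 401) = 1.
1 divides -51, so solutions exist.
Back-substitute for Bézout coefficients:
  1 = 28 - 3·9
  ... = 401·(-175) + 1632·(43)
Scale by -51/1 = -51: (a₀, b₀) = (8925, -2193).
General solution: a = 8925 + 1632t, b = -2193 - 401t for integer t.
a ≥ 0: smallest is 8925 mod 1632 = 765 (at t = -5), with b = -188.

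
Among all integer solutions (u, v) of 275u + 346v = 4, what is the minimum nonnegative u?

gcd(346, 275) = 1.
1 divides 4, so solutions exist.
By Bézout, 275·(-39) + 346·(31) = 1.
Scale by 4/1 = 4: (u₀, v₀) = (-156, 124).
General solution: u = -156 + 346t, v = 124 - 275t for integer t.
u ≥ 0: smallest is -156 mod 346 = 190 (at t = 1), with v = -151.

190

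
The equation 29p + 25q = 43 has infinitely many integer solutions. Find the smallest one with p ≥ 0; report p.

gcd(29, 25) = 1.
1 divides 43, so solutions exist.
By Bézout, 29·(-6) + 25·(7) = 1.
Scale by 43/1 = 43: (p₀, q₀) = (-258, 301).
General solution: p = -258 + 25t, q = 301 - 29t for integer t.
p ≥ 0: smallest is -258 mod 25 = 17 (at t = 11), with q = -18.

17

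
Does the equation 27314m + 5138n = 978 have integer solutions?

no

gcd(27314, 5138) = 14  (27314 = 5*5138 + 1624, 5138 = 3*1624 + 266, 1624 = 6*266 + 28, 266 = 9*28 + 14, 28 = 2*14).
14 does not divide 978 (remainder 12), so no integer solutions.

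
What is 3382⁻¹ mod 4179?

3382

gcd(4179, 3382):
  4179 = 1·3382 + 797
  3382 = 4·797 + 194
  797 = 4·194 + 21
  194 = 9·21 + 5
  21 = 4·5 + 1
  5 = 5·1
so gcd(4179, 3382) = 1.
Back-substitute for Bézout coefficients:
  1 = 21 - 4·5
  ... = 3382·(-797) + 4179·(645)
So 3382·-797 ≡ 1 (mod 4179), and -797 mod 4179 = 3382.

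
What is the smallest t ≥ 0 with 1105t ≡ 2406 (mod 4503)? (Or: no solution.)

3519

gcd(4503, 1105):
  4503 = 4×1105 + 83
  1105 = 13×83 + 26
  83 = 3×26 + 5
  26 = 5×5 + 1
  5 = 5×1
so gcd(4503, 1105) = 1.
1 divides 2406, so solutions exist.
Back-substitute for Bézout coefficients:
  1 = 26 - 5×5
  ... = 1105×(868) + 4503×(-213)
So 1105×(868) ≡ 1 (mod 4503); multiply by 2406: t ≡ 2088408 (mod 4503).
Smallest nonnegative: t = 2088408 mod 4503 = 3519.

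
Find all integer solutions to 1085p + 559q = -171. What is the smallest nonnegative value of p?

gcd(1085, 559):
  1085 = 1·559 + 526
  559 = 1·526 + 33
  526 = 15·33 + 31
  33 = 1·31 + 2
  31 = 15·2 + 1
  2 = 2·1
so gcd(1085, 559) = 1.
1 divides -171, so solutions exist.
Back-substitute for Bézout coefficients:
  1 = 31 - 15·2
  ... = 1085·(271) + 559·(-526)
Scale by -171/1 = -171: (p₀, q₀) = (-46341, 89946).
General solution: p = -46341 + 559t, q = 89946 - 1085t for integer t.
p ≥ 0: smallest is -46341 mod 559 = 56 (at t = 83), with q = -109.

56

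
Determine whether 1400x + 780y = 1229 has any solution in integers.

gcd(1400, 780):
  1400 = 1·780 + 620
  780 = 1·620 + 160
  620 = 3·160 + 140
  160 = 1·140 + 20
  140 = 7·20
so gcd(1400, 780) = 20.
20 does not divide 1229 (remainder 9), so no integer solutions.

no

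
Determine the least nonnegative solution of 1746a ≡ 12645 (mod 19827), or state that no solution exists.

223

gcd(19827, 1746) = 9  (19827 = 11×1746 + 621, 1746 = 2×621 + 504, 621 = 1×504 + 117, 504 = 4×117 + 36, 117 = 3×36 + 9, 36 = 4×9).
9 divides 12645, so solutions exist.
Back-substituting, 1746×(-511) + 19827×(45) = 9.
So 1746×(-511) ≡ 9 (mod 19827); multiply by 1405: a ≡ -717955 (mod 2203).
Smallest nonnegative: a = -717955 mod 2203 = 223.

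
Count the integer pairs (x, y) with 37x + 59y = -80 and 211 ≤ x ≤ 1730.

gcd(59, 37):
  59 = 1×37 + 22
  37 = 1×22 + 15
  22 = 1×15 + 7
  15 = 2×7 + 1
  7 = 7×1
so gcd(59, 37) = 1.
Back-substitute for Bézout coefficients:
  1 = 15 - 2×7
  ... = 37×(8) + 59×(-5)
Scale by -80: particular solution (-640, 400); reduce x mod 59: (9, -7).
General solution: x = 9 + 59t, y = -7 - 37t for integer t.
211 ≤ 9 + 59t ≤ 1730 gives t ∈ [4, 29], which is 26 values.

26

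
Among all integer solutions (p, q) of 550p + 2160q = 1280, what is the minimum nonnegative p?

128

gcd(2160, 550):
  2160 = 3×550 + 510
  550 = 1×510 + 40
  510 = 12×40 + 30
  40 = 1×30 + 10
  30 = 3×10
so gcd(2160, 550) = 10.
10 divides 1280, so solutions exist.
Back-substitute for Bézout coefficients:
  10 = 40 - 1×30
  ... = 550×(55) + 2160×(-14)
Scale by 1280/10 = 128: (p₀, q₀) = (7040, -1792).
General solution: p = 7040 + 216t, q = -1792 - 55t for integer t.
p ≥ 0: smallest is 7040 mod 216 = 128 (at t = -32), with q = -32.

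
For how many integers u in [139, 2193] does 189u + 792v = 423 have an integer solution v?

gcd(792, 189) = 9.
By Bézout, 189×(21) + 792×(-5) = 9.
Particular solution: (19, -4).
General solution: u = 19 + 88t, v = -4 - 21t for integer t.
139 ≤ 19 + 88t ≤ 2193 gives t ∈ [2, 24], which is 23 values.

23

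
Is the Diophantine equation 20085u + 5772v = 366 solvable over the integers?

gcd(20085, 5772) = 39  (20085 = 3×5772 + 2769, 5772 = 2×2769 + 234, 2769 = 11×234 + 195, 234 = 1×195 + 39, 195 = 5×39).
39 does not divide 366 (remainder 15), so no integer solutions.

no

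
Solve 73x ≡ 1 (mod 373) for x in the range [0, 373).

gcd(373, 73) = 1  (373 = 5*73 + 8, 73 = 9*8 + 1, 8 = 8*1).
Back-substituting, 73*(46) + 373*(-9) = 1.
So 73*46 ≡ 1 (mod 373), and 46 mod 373 = 46.

46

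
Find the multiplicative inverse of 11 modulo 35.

16

gcd(35, 11) = 1.
By Bézout, 11*(16) + 35*(-5) = 1.
So 11*16 ≡ 1 (mod 35), and 16 mod 35 = 16.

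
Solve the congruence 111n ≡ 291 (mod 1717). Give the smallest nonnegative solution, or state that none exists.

1534

gcd(1717, 111):
  1717 = 15*111 + 52
  111 = 2*52 + 7
  52 = 7*7 + 3
  7 = 2*3 + 1
  3 = 3*1
so gcd(1717, 111) = 1.
1 divides 291, so solutions exist.
Back-substitute for Bézout coefficients:
  1 = 7 - 2*3
  ... = 111*(495) + 1717*(-32)
So 111*(495) ≡ 1 (mod 1717); multiply by 291: n ≡ 144045 (mod 1717).
Smallest nonnegative: n = 144045 mod 1717 = 1534.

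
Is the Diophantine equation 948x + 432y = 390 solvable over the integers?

gcd(948, 432):
  948 = 2*432 + 84
  432 = 5*84 + 12
  84 = 7*12
so gcd(948, 432) = 12.
12 does not divide 390 (remainder 6), so no integer solutions.

no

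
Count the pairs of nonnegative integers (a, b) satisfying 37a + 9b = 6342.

gcd(37, 9) = 1.
By Bézout, 37*(1) + 9*(-4) = 1.
One solution: (6, 680).
General: a = 6 + 9t, b = 680 - 37t.
a ≥ 0 ⇒ t ≥ 0; b ≥ 0 ⇒ t ≤ 18. So t ∈ [0, 18]: 19 solutions.

19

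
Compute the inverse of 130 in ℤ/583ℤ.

148

gcd(583, 130) = 1.
By Bézout, 130·(148) + 583·(-33) = 1.
So 130·148 ≡ 1 (mod 583), and 148 mod 583 = 148.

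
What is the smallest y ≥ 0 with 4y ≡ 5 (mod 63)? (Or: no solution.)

17

gcd(63, 4) = 1  (63 = 15×4 + 3, 4 = 1×3 + 1, 3 = 3×1).
1 divides 5, so solutions exist.
Back-substituting, 4×(16) + 63×(-1) = 1.
So 4×(16) ≡ 1 (mod 63); multiply by 5: y ≡ 80 (mod 63).
Smallest nonnegative: y = 80 mod 63 = 17.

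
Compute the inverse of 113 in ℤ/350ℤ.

127

gcd(350, 113):
  350 = 3·113 + 11
  113 = 10·11 + 3
  11 = 3·3 + 2
  3 = 1·2 + 1
  2 = 2·1
so gcd(350, 113) = 1.
Back-substitute for Bézout coefficients:
  1 = 3 - 1·2
  ... = 113·(127) + 350·(-41)
So 113·127 ≡ 1 (mod 350), and 127 mod 350 = 127.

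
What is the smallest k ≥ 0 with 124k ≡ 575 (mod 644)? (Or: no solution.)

no solution

gcd(644, 124) = 4  (644 = 5×124 + 24, 124 = 5×24 + 4, 24 = 6×4).
4 does not divide 575, so the congruence has no solution.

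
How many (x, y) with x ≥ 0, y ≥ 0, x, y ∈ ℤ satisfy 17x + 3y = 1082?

21

gcd(17, 3):
  17 = 5*3 + 2
  3 = 1*2 + 1
  2 = 2*1
so gcd(17, 3) = 1.
Back-substitute for Bézout coefficients:
  1 = 3 - 1*2
  ... = 17*(-1) + 3*(6)
Scale by 1082: one solution is (-1082, 6492). Reduce x mod 3: (1, 355).
General: x = 1 + 3t, y = 355 - 17t.
x ≥ 0 ⇒ t ≥ 0; y ≥ 0 ⇒ t ≤ 20. So t ∈ [0, 20]: 21 solutions.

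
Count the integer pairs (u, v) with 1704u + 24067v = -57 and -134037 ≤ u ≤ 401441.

gcd(24067, 1704) = 1  (24067 = 14×1704 + 211, 1704 = 8×211 + 16, 211 = 13×16 + 3, 16 = 5×3 + 1, 3 = 3×1).
Back-substituting, 1704×(7528) + 24067×(-533) = 1.
Scale by -57: particular solution (-429096, 30381); reduce u mod 24067: (4110, -291).
General solution: u = 4110 + 24067t, v = -291 - 1704t for integer t.
-134037 ≤ 4110 + 24067t ≤ 401441 gives t ∈ [-5, 16], which is 22 values.

22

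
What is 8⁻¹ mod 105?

92

gcd(105, 8):
  105 = 13*8 + 1
  8 = 8*1
so gcd(105, 8) = 1.
Back-substitute for Bézout coefficients:
  1 = 105 - 13*8
  ... = 8*(-13) + 105*(1)
So 8*-13 ≡ 1 (mod 105), and -13 mod 105 = 92.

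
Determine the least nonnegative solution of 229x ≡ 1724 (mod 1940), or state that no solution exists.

gcd(1940, 229) = 1  (1940 = 8·229 + 108, 229 = 2·108 + 13, 108 = 8·13 + 4, 13 = 3·4 + 1, 4 = 4·1).
1 divides 1724, so solutions exist.
Back-substituting, 229·(449) + 1940·(-53) = 1.
So 229·(449) ≡ 1 (mod 1940); multiply by 1724: x ≡ 774076 (mod 1940).
Smallest nonnegative: x = 774076 mod 1940 = 16.

16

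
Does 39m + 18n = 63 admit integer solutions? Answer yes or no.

gcd(39, 18):
  39 = 2*18 + 3
  18 = 6*3
so gcd(39, 18) = 3.
3 divides 63, so integer solutions exist.

yes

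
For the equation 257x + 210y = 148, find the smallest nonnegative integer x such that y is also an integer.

gcd(257, 210) = 1.
1 divides 148, so solutions exist.
By Bézout, 257×(-67) + 210×(82) = 1.
Scale by 148/1 = 148: (x₀, y₀) = (-9916, 12136).
General solution: x = -9916 + 210t, y = 12136 - 257t for integer t.
x ≥ 0: smallest is -9916 mod 210 = 164 (at t = 48), with y = -200.

164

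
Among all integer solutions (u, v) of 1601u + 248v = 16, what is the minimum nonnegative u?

224

gcd(1601, 248):
  1601 = 6*248 + 113
  248 = 2*113 + 22
  113 = 5*22 + 3
  22 = 7*3 + 1
  3 = 3*1
so gcd(1601, 248) = 1.
1 divides 16, so solutions exist.
Back-substitute for Bézout coefficients:
  1 = 22 - 7*3
  ... = 1601*(-79) + 248*(510)
Scale by 16/1 = 16: (u₀, v₀) = (-1264, 8160).
General solution: u = -1264 + 248t, v = 8160 - 1601t for integer t.
u ≥ 0: smallest is -1264 mod 248 = 224 (at t = 6), with v = -1446.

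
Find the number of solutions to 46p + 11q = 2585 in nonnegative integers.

gcd(46, 11):
  46 = 4·11 + 2
  11 = 5·2 + 1
  2 = 2·1
so gcd(46, 11) = 1.
Back-substitute for Bézout coefficients:
  1 = 11 - 5·2
  ... = 46·(-5) + 11·(21)
Scale by 2585: one solution is (-12925, 54285). Reduce p mod 11: (0, 235).
General: p = 0 + 11t, q = 235 - 46t.
p ≥ 0 ⇒ t ≥ 0; q ≥ 0 ⇒ t ≤ 5. So t ∈ [0, 5]: 6 solutions.

6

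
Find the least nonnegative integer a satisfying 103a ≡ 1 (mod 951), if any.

gcd(951, 103) = 1.
1 divides 1, so solutions exist.
By Bézout, 103·(277) + 951·(-30) = 1.
So 103·(277) ≡ 1 (mod 951); multiply by 1: a ≡ 277 (mod 951).
Smallest nonnegative: a = 277 mod 951 = 277.

277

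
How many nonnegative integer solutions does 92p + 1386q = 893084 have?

14

gcd(1386, 92) = 2  (1386 = 15×92 + 6, 92 = 15×6 + 2, 6 = 3×2).
Back-substituting, 92×(226) + 1386×(-15) = 2.
Scale by 446542: one solution is (100918492, -6698130). Reduce p mod 693: (367, 620).
General: p = 367 + 693t, q = 620 - 46t.
p ≥ 0 ⇒ t ≥ 0; q ≥ 0 ⇒ t ≤ 13. So t ∈ [0, 13]: 14 solutions.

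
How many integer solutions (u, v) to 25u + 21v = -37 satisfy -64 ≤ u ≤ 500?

27

gcd(25, 21) = 1  (25 = 1×21 + 4, 21 = 5×4 + 1, 4 = 4×1).
Back-substituting, 25×(-5) + 21×(6) = 1.
Scale by -37: particular solution (185, -222); reduce u mod 21: (17, -22).
General solution: u = 17 + 21t, v = -22 - 25t for integer t.
-64 ≤ 17 + 21t ≤ 500 gives t ∈ [-3, 23], which is 27 values.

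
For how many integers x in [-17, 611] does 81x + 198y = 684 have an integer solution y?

gcd(198, 81) = 9  (198 = 2·81 + 36, 81 = 2·36 + 9, 36 = 4·9).
Back-substituting, 81·(5) + 198·(-2) = 9.
Scale by 76: particular solution (380, -152); reduce x mod 22: (6, 1).
General solution: x = 6 + 22t, y = 1 - 9t for integer t.
-17 ≤ 6 + 22t ≤ 611 gives t ∈ [-1, 27], which is 29 values.

29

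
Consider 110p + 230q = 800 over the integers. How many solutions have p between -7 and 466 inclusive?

21

gcd(230, 110) = 10  (230 = 2×110 + 10, 110 = 11×10).
Back-substituting, 110×(-2) + 230×(1) = 10.
Scale by 80: particular solution (-160, 80); reduce p mod 23: (1, 3).
General solution: p = 1 + 23t, q = 3 - 11t for integer t.
-7 ≤ 1 + 23t ≤ 466 gives t ∈ [0, 20], which is 21 values.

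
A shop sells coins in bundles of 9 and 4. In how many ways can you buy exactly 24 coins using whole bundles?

Need nonnegative integers with 9j + 4k = 24.
gcd(9, 4) = 1, and 9·(1) + 4·(-2) = 1.
So (j₀, k₀) = (24, -48); general j = 24 + 4t, k = -48 - 9t.
j ≥ 0 ⇒ t ≥ -6; k ≥ 0 ⇒ t ≤ -6. That's 1 value of t.

1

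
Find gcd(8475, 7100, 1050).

gcd(8475, 7100) = 25.
gcd(25, 1050) = 25.

25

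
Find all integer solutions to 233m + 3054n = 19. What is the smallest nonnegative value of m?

2189

gcd(3054, 233) = 1.
1 divides 19, so solutions exist.
By Bézout, 233×(-367) + 3054×(28) = 1.
Scale by 19/1 = 19: (m₀, n₀) = (-6973, 532).
General solution: m = -6973 + 3054t, n = 532 - 233t for integer t.
m ≥ 0: smallest is -6973 mod 3054 = 2189 (at t = 3), with n = -167.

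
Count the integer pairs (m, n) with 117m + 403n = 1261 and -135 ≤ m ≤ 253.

gcd(403, 117) = 13  (403 = 3*117 + 52, 117 = 2*52 + 13, 52 = 4*13).
Back-substituting, 117*(7) + 403*(-2) = 13.
Scale by 97: particular solution (679, -194); reduce m mod 31: (28, -5).
General solution: m = 28 + 31t, n = -5 - 9t for integer t.
-135 ≤ 28 + 31t ≤ 253 gives t ∈ [-5, 7], which is 13 values.

13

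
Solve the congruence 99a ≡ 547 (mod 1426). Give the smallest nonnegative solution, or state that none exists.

985

gcd(1426, 99):
  1426 = 14·99 + 40
  99 = 2·40 + 19
  40 = 2·19 + 2
  19 = 9·2 + 1
  2 = 2·1
so gcd(1426, 99) = 1.
1 divides 547, so solutions exist.
Back-substitute for Bézout coefficients:
  1 = 19 - 9·2
  ... = 99·(677) + 1426·(-47)
So 99·(677) ≡ 1 (mod 1426); multiply by 547: a ≡ 370319 (mod 1426).
Smallest nonnegative: a = 370319 mod 1426 = 985.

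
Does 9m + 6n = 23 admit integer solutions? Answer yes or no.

gcd(9, 6) = 3.
3 does not divide 23 (remainder 2), so no integer solutions.

no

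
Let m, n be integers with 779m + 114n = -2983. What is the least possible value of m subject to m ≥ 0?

gcd(779, 114) = 19.
19 divides -2983, so solutions exist.
By Bézout, 779·(-1) + 114·(7) = 19.
Scale by -2983/19 = -157: (m₀, n₀) = (157, -1099).
General solution: m = 157 + 6t, n = -1099 - 41t for integer t.
m ≥ 0: smallest is 157 mod 6 = 1 (at t = -26), with n = -33.

1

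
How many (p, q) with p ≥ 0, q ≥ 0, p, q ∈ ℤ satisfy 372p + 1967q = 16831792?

23

gcd(1967, 372) = 1.
By Bézout, 372·(386) + 1967·(-73) = 1.
One solution: (1867, 8204).
General: p = 1867 + 1967t, q = 8204 - 372t.
p ≥ 0 ⇒ t ≥ 0; q ≥ 0 ⇒ t ≤ 22. So t ∈ [0, 22]: 23 solutions.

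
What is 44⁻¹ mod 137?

109

gcd(137, 44) = 1  (137 = 3×44 + 5, 44 = 8×5 + 4, 5 = 1×4 + 1, 4 = 4×1).
Back-substituting, 44×(-28) + 137×(9) = 1.
So 44×-28 ≡ 1 (mod 137), and -28 mod 137 = 109.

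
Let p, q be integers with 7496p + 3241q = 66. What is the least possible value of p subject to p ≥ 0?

3126

gcd(7496, 3241) = 1  (7496 = 2·3241 + 1014, 3241 = 3·1014 + 199, 1014 = 5·199 + 19, 199 = 10·19 + 9, 19 = 2·9 + 1, 9 = 9·1).
1 divides 66, so solutions exist.
Back-substituting, 7496·(342) + 3241·(-791) = 1.
Scale by 66/1 = 66: (p₀, q₀) = (22572, -52206).
General solution: p = 22572 + 3241t, q = -52206 - 7496t for integer t.
p ≥ 0: smallest is 22572 mod 3241 = 3126 (at t = -6), with q = -7230.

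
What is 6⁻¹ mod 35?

6

gcd(35, 6):
  35 = 5·6 + 5
  6 = 1·5 + 1
  5 = 5·1
so gcd(35, 6) = 1.
Back-substitute for Bézout coefficients:
  1 = 6 - 1·5
  ... = 6·(6) + 35·(-1)
So 6·6 ≡ 1 (mod 35), and 6 mod 35 = 6.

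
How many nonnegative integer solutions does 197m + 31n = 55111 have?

gcd(197, 31) = 1  (197 = 6*31 + 11, 31 = 2*11 + 9, 11 = 1*9 + 2, 9 = 4*2 + 1, 2 = 2*1).
Back-substituting, 197*(-14) + 31*(89) = 1.
Scale by 55111: one solution is (-771554, 4904879). Reduce m mod 31: (5, 1746).
General: m = 5 + 31t, n = 1746 - 197t.
m ≥ 0 ⇒ t ≥ 0; n ≥ 0 ⇒ t ≤ 8. So t ∈ [0, 8]: 9 solutions.

9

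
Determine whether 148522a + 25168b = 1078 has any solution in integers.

yes

gcd(148522, 25168):
  148522 = 5·25168 + 22682
  25168 = 1·22682 + 2486
  22682 = 9·2486 + 308
  2486 = 8·308 + 22
  308 = 14·22
so gcd(148522, 25168) = 22.
22 divides 1078, so integer solutions exist.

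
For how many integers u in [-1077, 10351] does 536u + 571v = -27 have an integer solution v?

20

gcd(571, 536) = 1  (571 = 1*536 + 35, 536 = 15*35 + 11, 35 = 3*11 + 2, 11 = 5*2 + 1, 2 = 2*1).
Back-substituting, 536*(261) + 571*(-245) = 1.
Scale by -27: particular solution (-7047, 6615); reduce u mod 571: (376, -353).
General solution: u = 376 + 571t, v = -353 - 536t for integer t.
-1077 ≤ 376 + 571t ≤ 10351 gives t ∈ [-2, 17], which is 20 values.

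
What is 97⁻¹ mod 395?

338

gcd(395, 97):
  395 = 4·97 + 7
  97 = 13·7 + 6
  7 = 1·6 + 1
  6 = 6·1
so gcd(395, 97) = 1.
Back-substitute for Bézout coefficients:
  1 = 7 - 1·6
  ... = 97·(-57) + 395·(14)
So 97·-57 ≡ 1 (mod 395), and -57 mod 395 = 338.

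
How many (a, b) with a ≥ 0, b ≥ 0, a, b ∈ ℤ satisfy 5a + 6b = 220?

gcd(6, 5) = 1  (6 = 1·5 + 1, 5 = 5·1).
Back-substituting, 5·(-1) + 6·(1) = 1.
Scale by 220: one solution is (-220, 220). Reduce a mod 6: (2, 35).
General: a = 2 + 6t, b = 35 - 5t.
a ≥ 0 ⇒ t ≥ 0; b ≥ 0 ⇒ t ≤ 7. So t ∈ [0, 7]: 8 solutions.

8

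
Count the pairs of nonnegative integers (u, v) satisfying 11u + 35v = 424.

gcd(35, 11):
  35 = 3×11 + 2
  11 = 5×2 + 1
  2 = 2×1
so gcd(35, 11) = 1.
Back-substitute for Bézout coefficients:
  1 = 11 - 5×2
  ... = 11×(16) + 35×(-5)
Scale by 424: one solution is (6784, -2120). Reduce u mod 35: (29, 3).
General: u = 29 + 35t, v = 3 - 11t.
u ≥ 0 ⇒ t ≥ 0; v ≥ 0 ⇒ t ≤ 0. So t ∈ [0, 0]: 1 solution.

1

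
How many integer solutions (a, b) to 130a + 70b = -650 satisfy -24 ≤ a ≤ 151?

25

gcd(130, 70) = 10.
By Bézout, 130*(-1) + 70*(2) = 10.
Particular solution: (2, -13).
General solution: a = 2 + 7t, b = -13 - 13t for integer t.
-24 ≤ 2 + 7t ≤ 151 gives t ∈ [-3, 21], which is 25 values.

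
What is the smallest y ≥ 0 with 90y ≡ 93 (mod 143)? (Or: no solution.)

63

gcd(143, 90) = 1.
1 divides 93, so solutions exist.
By Bézout, 90×(-27) + 143×(17) = 1.
So 90×(-27) ≡ 1 (mod 143); multiply by 93: y ≡ -2511 (mod 143).
Smallest nonnegative: y = -2511 mod 143 = 63.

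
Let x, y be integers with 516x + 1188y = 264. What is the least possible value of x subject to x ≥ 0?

88

gcd(1188, 516) = 12  (1188 = 2*516 + 156, 516 = 3*156 + 48, 156 = 3*48 + 12, 48 = 4*12).
12 divides 264, so solutions exist.
Back-substituting, 516*(-23) + 1188*(10) = 12.
Scale by 264/12 = 22: (x₀, y₀) = (-506, 220).
General solution: x = -506 + 99t, y = 220 - 43t for integer t.
x ≥ 0: smallest is -506 mod 99 = 88 (at t = 6), with y = -38.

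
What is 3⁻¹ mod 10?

gcd(10, 3):
  10 = 3×3 + 1
  3 = 3×1
so gcd(10, 3) = 1.
Back-substitute for Bézout coefficients:
  1 = 10 - 3×3
  ... = 3×(-3) + 10×(1)
So 3×-3 ≡ 1 (mod 10), and -3 mod 10 = 7.

7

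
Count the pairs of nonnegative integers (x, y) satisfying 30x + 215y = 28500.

23

gcd(215, 30) = 5  (215 = 7·30 + 5, 30 = 6·5).
Back-substituting, 30·(-7) + 215·(1) = 5.
Scale by 5700: one solution is (-39900, 5700). Reduce x mod 43: (4, 132).
General: x = 4 + 43t, y = 132 - 6t.
x ≥ 0 ⇒ t ≥ 0; y ≥ 0 ⇒ t ≤ 22. So t ∈ [0, 22]: 23 solutions.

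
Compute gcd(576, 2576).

16

gcd(2576, 576):
  2576 = 4×576 + 272
  576 = 2×272 + 32
  272 = 8×32 + 16
  32 = 2×16
so gcd(2576, 576) = 16.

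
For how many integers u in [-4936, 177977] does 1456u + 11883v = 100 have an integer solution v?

gcd(11883, 1456):
  11883 = 8·1456 + 235
  1456 = 6·235 + 46
  235 = 5·46 + 5
  46 = 9·5 + 1
  5 = 5·1
so gcd(11883, 1456) = 1.
Back-substitute for Bézout coefficients:
  1 = 46 - 9·5
  ... = 1456·(2326) + 11883·(-285)
Scale by 100: particular solution (232600, -28500); reduce u mod 11883: (6823, -836).
General solution: u = 6823 + 11883t, v = -836 - 1456t for integer t.
-4936 ≤ 6823 + 11883t ≤ 177977 gives t ∈ [0, 14], which is 15 values.

15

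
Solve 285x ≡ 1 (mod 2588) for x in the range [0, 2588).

gcd(2588, 285) = 1.
By Bézout, 285×(-563) + 2588×(62) = 1.
So 285×-563 ≡ 1 (mod 2588), and -563 mod 2588 = 2025.

2025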